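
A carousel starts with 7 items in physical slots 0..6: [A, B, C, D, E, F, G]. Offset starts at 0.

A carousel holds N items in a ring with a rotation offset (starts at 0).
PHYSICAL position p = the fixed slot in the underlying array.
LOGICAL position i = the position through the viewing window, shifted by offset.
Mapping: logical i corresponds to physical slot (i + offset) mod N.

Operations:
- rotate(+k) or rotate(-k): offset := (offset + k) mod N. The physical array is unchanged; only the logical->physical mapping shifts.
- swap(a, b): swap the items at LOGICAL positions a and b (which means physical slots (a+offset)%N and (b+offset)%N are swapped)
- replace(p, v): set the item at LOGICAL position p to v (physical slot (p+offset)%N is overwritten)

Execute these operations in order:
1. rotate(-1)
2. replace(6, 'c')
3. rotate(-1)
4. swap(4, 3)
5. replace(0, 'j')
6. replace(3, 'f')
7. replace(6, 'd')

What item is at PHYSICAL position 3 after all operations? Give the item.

After op 1 (rotate(-1)): offset=6, physical=[A,B,C,D,E,F,G], logical=[G,A,B,C,D,E,F]
After op 2 (replace(6, 'c')): offset=6, physical=[A,B,C,D,E,c,G], logical=[G,A,B,C,D,E,c]
After op 3 (rotate(-1)): offset=5, physical=[A,B,C,D,E,c,G], logical=[c,G,A,B,C,D,E]
After op 4 (swap(4, 3)): offset=5, physical=[A,C,B,D,E,c,G], logical=[c,G,A,C,B,D,E]
After op 5 (replace(0, 'j')): offset=5, physical=[A,C,B,D,E,j,G], logical=[j,G,A,C,B,D,E]
After op 6 (replace(3, 'f')): offset=5, physical=[A,f,B,D,E,j,G], logical=[j,G,A,f,B,D,E]
After op 7 (replace(6, 'd')): offset=5, physical=[A,f,B,D,d,j,G], logical=[j,G,A,f,B,D,d]

Answer: D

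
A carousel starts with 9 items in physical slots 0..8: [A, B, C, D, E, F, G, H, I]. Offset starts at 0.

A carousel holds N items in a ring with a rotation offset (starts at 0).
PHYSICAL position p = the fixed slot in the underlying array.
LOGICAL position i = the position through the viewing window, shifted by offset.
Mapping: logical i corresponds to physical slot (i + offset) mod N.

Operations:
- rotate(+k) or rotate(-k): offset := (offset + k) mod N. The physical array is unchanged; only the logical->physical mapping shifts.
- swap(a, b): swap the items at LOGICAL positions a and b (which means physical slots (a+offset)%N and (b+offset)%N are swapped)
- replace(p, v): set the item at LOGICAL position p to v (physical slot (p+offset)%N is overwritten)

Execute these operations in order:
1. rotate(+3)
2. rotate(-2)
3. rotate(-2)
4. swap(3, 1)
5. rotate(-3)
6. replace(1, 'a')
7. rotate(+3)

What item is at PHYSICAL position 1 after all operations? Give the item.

After op 1 (rotate(+3)): offset=3, physical=[A,B,C,D,E,F,G,H,I], logical=[D,E,F,G,H,I,A,B,C]
After op 2 (rotate(-2)): offset=1, physical=[A,B,C,D,E,F,G,H,I], logical=[B,C,D,E,F,G,H,I,A]
After op 3 (rotate(-2)): offset=8, physical=[A,B,C,D,E,F,G,H,I], logical=[I,A,B,C,D,E,F,G,H]
After op 4 (swap(3, 1)): offset=8, physical=[C,B,A,D,E,F,G,H,I], logical=[I,C,B,A,D,E,F,G,H]
After op 5 (rotate(-3)): offset=5, physical=[C,B,A,D,E,F,G,H,I], logical=[F,G,H,I,C,B,A,D,E]
After op 6 (replace(1, 'a')): offset=5, physical=[C,B,A,D,E,F,a,H,I], logical=[F,a,H,I,C,B,A,D,E]
After op 7 (rotate(+3)): offset=8, physical=[C,B,A,D,E,F,a,H,I], logical=[I,C,B,A,D,E,F,a,H]

Answer: B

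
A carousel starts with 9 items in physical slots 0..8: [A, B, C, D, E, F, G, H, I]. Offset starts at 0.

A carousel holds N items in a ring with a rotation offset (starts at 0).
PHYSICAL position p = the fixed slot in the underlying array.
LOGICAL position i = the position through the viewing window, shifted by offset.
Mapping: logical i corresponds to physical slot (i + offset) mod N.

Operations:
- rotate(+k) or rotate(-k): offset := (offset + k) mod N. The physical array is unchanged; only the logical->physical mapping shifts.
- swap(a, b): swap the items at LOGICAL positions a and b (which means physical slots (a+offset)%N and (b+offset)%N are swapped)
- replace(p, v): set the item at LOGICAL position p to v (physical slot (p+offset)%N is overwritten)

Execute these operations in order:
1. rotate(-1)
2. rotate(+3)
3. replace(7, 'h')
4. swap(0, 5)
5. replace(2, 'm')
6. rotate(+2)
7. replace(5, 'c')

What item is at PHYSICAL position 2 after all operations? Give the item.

Answer: H

Derivation:
After op 1 (rotate(-1)): offset=8, physical=[A,B,C,D,E,F,G,H,I], logical=[I,A,B,C,D,E,F,G,H]
After op 2 (rotate(+3)): offset=2, physical=[A,B,C,D,E,F,G,H,I], logical=[C,D,E,F,G,H,I,A,B]
After op 3 (replace(7, 'h')): offset=2, physical=[h,B,C,D,E,F,G,H,I], logical=[C,D,E,F,G,H,I,h,B]
After op 4 (swap(0, 5)): offset=2, physical=[h,B,H,D,E,F,G,C,I], logical=[H,D,E,F,G,C,I,h,B]
After op 5 (replace(2, 'm')): offset=2, physical=[h,B,H,D,m,F,G,C,I], logical=[H,D,m,F,G,C,I,h,B]
After op 6 (rotate(+2)): offset=4, physical=[h,B,H,D,m,F,G,C,I], logical=[m,F,G,C,I,h,B,H,D]
After op 7 (replace(5, 'c')): offset=4, physical=[c,B,H,D,m,F,G,C,I], logical=[m,F,G,C,I,c,B,H,D]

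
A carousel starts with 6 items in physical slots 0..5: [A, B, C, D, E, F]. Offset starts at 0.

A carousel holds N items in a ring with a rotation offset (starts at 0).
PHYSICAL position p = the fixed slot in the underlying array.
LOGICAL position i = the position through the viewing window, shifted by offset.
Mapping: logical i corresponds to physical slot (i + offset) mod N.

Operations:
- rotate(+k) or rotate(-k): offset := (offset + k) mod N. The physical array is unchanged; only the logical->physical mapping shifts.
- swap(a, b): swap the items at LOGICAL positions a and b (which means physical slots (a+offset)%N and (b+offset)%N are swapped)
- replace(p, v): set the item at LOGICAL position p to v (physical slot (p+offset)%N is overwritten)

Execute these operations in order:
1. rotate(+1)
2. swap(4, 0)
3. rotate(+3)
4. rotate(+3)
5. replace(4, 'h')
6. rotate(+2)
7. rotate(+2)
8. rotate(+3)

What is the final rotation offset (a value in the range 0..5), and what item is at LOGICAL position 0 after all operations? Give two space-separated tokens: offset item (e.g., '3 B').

After op 1 (rotate(+1)): offset=1, physical=[A,B,C,D,E,F], logical=[B,C,D,E,F,A]
After op 2 (swap(4, 0)): offset=1, physical=[A,F,C,D,E,B], logical=[F,C,D,E,B,A]
After op 3 (rotate(+3)): offset=4, physical=[A,F,C,D,E,B], logical=[E,B,A,F,C,D]
After op 4 (rotate(+3)): offset=1, physical=[A,F,C,D,E,B], logical=[F,C,D,E,B,A]
After op 5 (replace(4, 'h')): offset=1, physical=[A,F,C,D,E,h], logical=[F,C,D,E,h,A]
After op 6 (rotate(+2)): offset=3, physical=[A,F,C,D,E,h], logical=[D,E,h,A,F,C]
After op 7 (rotate(+2)): offset=5, physical=[A,F,C,D,E,h], logical=[h,A,F,C,D,E]
After op 8 (rotate(+3)): offset=2, physical=[A,F,C,D,E,h], logical=[C,D,E,h,A,F]

Answer: 2 C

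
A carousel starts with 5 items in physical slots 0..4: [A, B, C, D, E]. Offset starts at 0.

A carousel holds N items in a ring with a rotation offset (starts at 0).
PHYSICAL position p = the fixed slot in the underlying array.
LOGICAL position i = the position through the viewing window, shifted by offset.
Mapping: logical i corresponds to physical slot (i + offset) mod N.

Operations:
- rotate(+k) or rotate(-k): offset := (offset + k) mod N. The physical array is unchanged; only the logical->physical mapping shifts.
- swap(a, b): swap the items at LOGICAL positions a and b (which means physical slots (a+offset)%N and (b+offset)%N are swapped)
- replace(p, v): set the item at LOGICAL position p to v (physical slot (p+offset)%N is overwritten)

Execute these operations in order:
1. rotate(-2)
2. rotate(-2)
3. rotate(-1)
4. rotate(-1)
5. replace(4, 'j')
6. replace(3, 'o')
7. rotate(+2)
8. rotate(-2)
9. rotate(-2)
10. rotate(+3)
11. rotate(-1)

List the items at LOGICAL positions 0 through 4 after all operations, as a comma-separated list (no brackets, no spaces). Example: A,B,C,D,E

After op 1 (rotate(-2)): offset=3, physical=[A,B,C,D,E], logical=[D,E,A,B,C]
After op 2 (rotate(-2)): offset=1, physical=[A,B,C,D,E], logical=[B,C,D,E,A]
After op 3 (rotate(-1)): offset=0, physical=[A,B,C,D,E], logical=[A,B,C,D,E]
After op 4 (rotate(-1)): offset=4, physical=[A,B,C,D,E], logical=[E,A,B,C,D]
After op 5 (replace(4, 'j')): offset=4, physical=[A,B,C,j,E], logical=[E,A,B,C,j]
After op 6 (replace(3, 'o')): offset=4, physical=[A,B,o,j,E], logical=[E,A,B,o,j]
After op 7 (rotate(+2)): offset=1, physical=[A,B,o,j,E], logical=[B,o,j,E,A]
After op 8 (rotate(-2)): offset=4, physical=[A,B,o,j,E], logical=[E,A,B,o,j]
After op 9 (rotate(-2)): offset=2, physical=[A,B,o,j,E], logical=[o,j,E,A,B]
After op 10 (rotate(+3)): offset=0, physical=[A,B,o,j,E], logical=[A,B,o,j,E]
After op 11 (rotate(-1)): offset=4, physical=[A,B,o,j,E], logical=[E,A,B,o,j]

Answer: E,A,B,o,j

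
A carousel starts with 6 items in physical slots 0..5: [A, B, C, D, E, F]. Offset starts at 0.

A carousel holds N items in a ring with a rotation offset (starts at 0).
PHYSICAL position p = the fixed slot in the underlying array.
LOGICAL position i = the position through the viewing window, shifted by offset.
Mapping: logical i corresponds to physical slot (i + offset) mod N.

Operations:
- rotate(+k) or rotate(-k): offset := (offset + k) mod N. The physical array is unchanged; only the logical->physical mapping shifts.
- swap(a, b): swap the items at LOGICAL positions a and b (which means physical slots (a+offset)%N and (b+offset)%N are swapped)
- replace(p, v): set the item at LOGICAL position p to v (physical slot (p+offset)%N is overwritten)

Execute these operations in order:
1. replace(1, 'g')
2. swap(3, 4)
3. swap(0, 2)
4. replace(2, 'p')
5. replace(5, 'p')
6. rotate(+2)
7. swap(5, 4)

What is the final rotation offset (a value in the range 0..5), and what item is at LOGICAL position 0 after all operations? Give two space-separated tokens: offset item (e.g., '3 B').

After op 1 (replace(1, 'g')): offset=0, physical=[A,g,C,D,E,F], logical=[A,g,C,D,E,F]
After op 2 (swap(3, 4)): offset=0, physical=[A,g,C,E,D,F], logical=[A,g,C,E,D,F]
After op 3 (swap(0, 2)): offset=0, physical=[C,g,A,E,D,F], logical=[C,g,A,E,D,F]
After op 4 (replace(2, 'p')): offset=0, physical=[C,g,p,E,D,F], logical=[C,g,p,E,D,F]
After op 5 (replace(5, 'p')): offset=0, physical=[C,g,p,E,D,p], logical=[C,g,p,E,D,p]
After op 6 (rotate(+2)): offset=2, physical=[C,g,p,E,D,p], logical=[p,E,D,p,C,g]
After op 7 (swap(5, 4)): offset=2, physical=[g,C,p,E,D,p], logical=[p,E,D,p,g,C]

Answer: 2 p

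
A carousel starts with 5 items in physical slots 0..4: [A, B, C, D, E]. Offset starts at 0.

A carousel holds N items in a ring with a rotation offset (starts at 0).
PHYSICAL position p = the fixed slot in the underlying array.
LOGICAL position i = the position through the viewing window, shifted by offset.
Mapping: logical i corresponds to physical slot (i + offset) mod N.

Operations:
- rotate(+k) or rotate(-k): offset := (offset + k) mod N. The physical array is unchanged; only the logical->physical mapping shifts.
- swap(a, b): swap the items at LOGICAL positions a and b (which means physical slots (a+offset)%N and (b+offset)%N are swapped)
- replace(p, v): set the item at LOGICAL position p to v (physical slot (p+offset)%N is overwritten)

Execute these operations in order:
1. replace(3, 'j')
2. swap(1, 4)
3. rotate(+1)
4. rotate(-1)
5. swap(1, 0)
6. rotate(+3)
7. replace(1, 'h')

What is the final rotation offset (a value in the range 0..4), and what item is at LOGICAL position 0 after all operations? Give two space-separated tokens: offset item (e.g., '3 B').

After op 1 (replace(3, 'j')): offset=0, physical=[A,B,C,j,E], logical=[A,B,C,j,E]
After op 2 (swap(1, 4)): offset=0, physical=[A,E,C,j,B], logical=[A,E,C,j,B]
After op 3 (rotate(+1)): offset=1, physical=[A,E,C,j,B], logical=[E,C,j,B,A]
After op 4 (rotate(-1)): offset=0, physical=[A,E,C,j,B], logical=[A,E,C,j,B]
After op 5 (swap(1, 0)): offset=0, physical=[E,A,C,j,B], logical=[E,A,C,j,B]
After op 6 (rotate(+3)): offset=3, physical=[E,A,C,j,B], logical=[j,B,E,A,C]
After op 7 (replace(1, 'h')): offset=3, physical=[E,A,C,j,h], logical=[j,h,E,A,C]

Answer: 3 j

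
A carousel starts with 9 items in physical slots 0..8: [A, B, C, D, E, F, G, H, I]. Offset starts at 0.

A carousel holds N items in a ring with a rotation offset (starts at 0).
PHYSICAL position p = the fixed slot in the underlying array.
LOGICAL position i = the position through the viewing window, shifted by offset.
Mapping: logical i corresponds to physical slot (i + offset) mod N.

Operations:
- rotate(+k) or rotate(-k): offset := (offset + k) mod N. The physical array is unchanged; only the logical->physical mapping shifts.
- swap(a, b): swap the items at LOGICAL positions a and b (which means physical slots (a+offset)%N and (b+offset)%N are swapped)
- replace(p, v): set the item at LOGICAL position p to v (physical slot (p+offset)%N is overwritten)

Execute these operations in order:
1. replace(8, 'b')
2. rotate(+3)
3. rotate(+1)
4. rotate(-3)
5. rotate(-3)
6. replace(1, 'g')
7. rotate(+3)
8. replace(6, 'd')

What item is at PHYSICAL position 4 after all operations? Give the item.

Answer: E

Derivation:
After op 1 (replace(8, 'b')): offset=0, physical=[A,B,C,D,E,F,G,H,b], logical=[A,B,C,D,E,F,G,H,b]
After op 2 (rotate(+3)): offset=3, physical=[A,B,C,D,E,F,G,H,b], logical=[D,E,F,G,H,b,A,B,C]
After op 3 (rotate(+1)): offset=4, physical=[A,B,C,D,E,F,G,H,b], logical=[E,F,G,H,b,A,B,C,D]
After op 4 (rotate(-3)): offset=1, physical=[A,B,C,D,E,F,G,H,b], logical=[B,C,D,E,F,G,H,b,A]
After op 5 (rotate(-3)): offset=7, physical=[A,B,C,D,E,F,G,H,b], logical=[H,b,A,B,C,D,E,F,G]
After op 6 (replace(1, 'g')): offset=7, physical=[A,B,C,D,E,F,G,H,g], logical=[H,g,A,B,C,D,E,F,G]
After op 7 (rotate(+3)): offset=1, physical=[A,B,C,D,E,F,G,H,g], logical=[B,C,D,E,F,G,H,g,A]
After op 8 (replace(6, 'd')): offset=1, physical=[A,B,C,D,E,F,G,d,g], logical=[B,C,D,E,F,G,d,g,A]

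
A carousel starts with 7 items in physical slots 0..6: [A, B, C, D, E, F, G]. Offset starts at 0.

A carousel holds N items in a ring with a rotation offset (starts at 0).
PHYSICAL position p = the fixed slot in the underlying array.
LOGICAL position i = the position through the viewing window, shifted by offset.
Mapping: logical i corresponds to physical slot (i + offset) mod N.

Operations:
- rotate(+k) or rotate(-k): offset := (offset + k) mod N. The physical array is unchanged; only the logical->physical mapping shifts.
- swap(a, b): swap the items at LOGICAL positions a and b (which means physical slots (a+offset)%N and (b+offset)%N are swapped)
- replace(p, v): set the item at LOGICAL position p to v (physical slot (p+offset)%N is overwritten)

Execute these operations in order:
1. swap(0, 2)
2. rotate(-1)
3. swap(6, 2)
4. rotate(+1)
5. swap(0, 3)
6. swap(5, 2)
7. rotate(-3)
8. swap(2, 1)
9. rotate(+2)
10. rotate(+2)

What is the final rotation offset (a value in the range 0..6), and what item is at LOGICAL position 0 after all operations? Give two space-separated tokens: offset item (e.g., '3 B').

After op 1 (swap(0, 2)): offset=0, physical=[C,B,A,D,E,F,G], logical=[C,B,A,D,E,F,G]
After op 2 (rotate(-1)): offset=6, physical=[C,B,A,D,E,F,G], logical=[G,C,B,A,D,E,F]
After op 3 (swap(6, 2)): offset=6, physical=[C,F,A,D,E,B,G], logical=[G,C,F,A,D,E,B]
After op 4 (rotate(+1)): offset=0, physical=[C,F,A,D,E,B,G], logical=[C,F,A,D,E,B,G]
After op 5 (swap(0, 3)): offset=0, physical=[D,F,A,C,E,B,G], logical=[D,F,A,C,E,B,G]
After op 6 (swap(5, 2)): offset=0, physical=[D,F,B,C,E,A,G], logical=[D,F,B,C,E,A,G]
After op 7 (rotate(-3)): offset=4, physical=[D,F,B,C,E,A,G], logical=[E,A,G,D,F,B,C]
After op 8 (swap(2, 1)): offset=4, physical=[D,F,B,C,E,G,A], logical=[E,G,A,D,F,B,C]
After op 9 (rotate(+2)): offset=6, physical=[D,F,B,C,E,G,A], logical=[A,D,F,B,C,E,G]
After op 10 (rotate(+2)): offset=1, physical=[D,F,B,C,E,G,A], logical=[F,B,C,E,G,A,D]

Answer: 1 F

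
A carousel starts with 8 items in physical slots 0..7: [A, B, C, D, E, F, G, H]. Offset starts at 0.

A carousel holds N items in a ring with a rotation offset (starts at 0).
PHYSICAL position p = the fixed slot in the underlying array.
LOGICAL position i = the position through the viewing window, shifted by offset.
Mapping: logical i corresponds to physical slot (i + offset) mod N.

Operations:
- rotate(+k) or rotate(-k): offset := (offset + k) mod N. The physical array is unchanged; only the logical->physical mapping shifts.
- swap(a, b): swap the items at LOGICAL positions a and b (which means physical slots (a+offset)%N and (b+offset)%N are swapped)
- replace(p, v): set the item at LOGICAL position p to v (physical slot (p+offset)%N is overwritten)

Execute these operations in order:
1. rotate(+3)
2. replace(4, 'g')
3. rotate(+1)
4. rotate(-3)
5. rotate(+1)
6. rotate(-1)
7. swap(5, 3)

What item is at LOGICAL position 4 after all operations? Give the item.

Answer: F

Derivation:
After op 1 (rotate(+3)): offset=3, physical=[A,B,C,D,E,F,G,H], logical=[D,E,F,G,H,A,B,C]
After op 2 (replace(4, 'g')): offset=3, physical=[A,B,C,D,E,F,G,g], logical=[D,E,F,G,g,A,B,C]
After op 3 (rotate(+1)): offset=4, physical=[A,B,C,D,E,F,G,g], logical=[E,F,G,g,A,B,C,D]
After op 4 (rotate(-3)): offset=1, physical=[A,B,C,D,E,F,G,g], logical=[B,C,D,E,F,G,g,A]
After op 5 (rotate(+1)): offset=2, physical=[A,B,C,D,E,F,G,g], logical=[C,D,E,F,G,g,A,B]
After op 6 (rotate(-1)): offset=1, physical=[A,B,C,D,E,F,G,g], logical=[B,C,D,E,F,G,g,A]
After op 7 (swap(5, 3)): offset=1, physical=[A,B,C,D,G,F,E,g], logical=[B,C,D,G,F,E,g,A]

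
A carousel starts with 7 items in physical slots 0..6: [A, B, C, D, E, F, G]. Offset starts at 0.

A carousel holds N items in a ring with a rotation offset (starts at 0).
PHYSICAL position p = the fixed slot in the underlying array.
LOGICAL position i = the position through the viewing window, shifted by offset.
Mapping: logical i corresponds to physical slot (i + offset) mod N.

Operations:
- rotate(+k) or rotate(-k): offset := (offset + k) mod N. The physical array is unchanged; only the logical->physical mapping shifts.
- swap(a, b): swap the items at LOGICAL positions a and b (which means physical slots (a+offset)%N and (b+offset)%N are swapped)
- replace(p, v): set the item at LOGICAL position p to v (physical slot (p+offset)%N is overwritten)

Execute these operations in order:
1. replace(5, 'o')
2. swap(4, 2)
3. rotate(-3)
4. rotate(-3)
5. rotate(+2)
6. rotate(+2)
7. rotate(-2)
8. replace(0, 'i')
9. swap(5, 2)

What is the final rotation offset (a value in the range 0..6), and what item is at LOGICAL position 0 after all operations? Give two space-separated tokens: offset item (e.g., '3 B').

After op 1 (replace(5, 'o')): offset=0, physical=[A,B,C,D,E,o,G], logical=[A,B,C,D,E,o,G]
After op 2 (swap(4, 2)): offset=0, physical=[A,B,E,D,C,o,G], logical=[A,B,E,D,C,o,G]
After op 3 (rotate(-3)): offset=4, physical=[A,B,E,D,C,o,G], logical=[C,o,G,A,B,E,D]
After op 4 (rotate(-3)): offset=1, physical=[A,B,E,D,C,o,G], logical=[B,E,D,C,o,G,A]
After op 5 (rotate(+2)): offset=3, physical=[A,B,E,D,C,o,G], logical=[D,C,o,G,A,B,E]
After op 6 (rotate(+2)): offset=5, physical=[A,B,E,D,C,o,G], logical=[o,G,A,B,E,D,C]
After op 7 (rotate(-2)): offset=3, physical=[A,B,E,D,C,o,G], logical=[D,C,o,G,A,B,E]
After op 8 (replace(0, 'i')): offset=3, physical=[A,B,E,i,C,o,G], logical=[i,C,o,G,A,B,E]
After op 9 (swap(5, 2)): offset=3, physical=[A,o,E,i,C,B,G], logical=[i,C,B,G,A,o,E]

Answer: 3 i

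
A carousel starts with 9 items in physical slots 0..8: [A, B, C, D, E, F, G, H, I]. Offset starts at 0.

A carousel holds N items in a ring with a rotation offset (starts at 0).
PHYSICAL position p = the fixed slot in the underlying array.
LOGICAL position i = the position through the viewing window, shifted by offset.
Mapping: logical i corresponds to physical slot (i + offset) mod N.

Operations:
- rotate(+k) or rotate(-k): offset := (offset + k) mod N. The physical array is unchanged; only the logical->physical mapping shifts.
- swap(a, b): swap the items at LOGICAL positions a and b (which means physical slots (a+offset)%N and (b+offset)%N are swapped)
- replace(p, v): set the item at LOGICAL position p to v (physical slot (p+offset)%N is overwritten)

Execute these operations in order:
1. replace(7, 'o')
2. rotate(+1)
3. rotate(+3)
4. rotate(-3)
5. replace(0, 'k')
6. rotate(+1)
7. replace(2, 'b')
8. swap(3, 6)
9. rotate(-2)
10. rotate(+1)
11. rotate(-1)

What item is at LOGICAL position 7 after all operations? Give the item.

Answer: o

Derivation:
After op 1 (replace(7, 'o')): offset=0, physical=[A,B,C,D,E,F,G,o,I], logical=[A,B,C,D,E,F,G,o,I]
After op 2 (rotate(+1)): offset=1, physical=[A,B,C,D,E,F,G,o,I], logical=[B,C,D,E,F,G,o,I,A]
After op 3 (rotate(+3)): offset=4, physical=[A,B,C,D,E,F,G,o,I], logical=[E,F,G,o,I,A,B,C,D]
After op 4 (rotate(-3)): offset=1, physical=[A,B,C,D,E,F,G,o,I], logical=[B,C,D,E,F,G,o,I,A]
After op 5 (replace(0, 'k')): offset=1, physical=[A,k,C,D,E,F,G,o,I], logical=[k,C,D,E,F,G,o,I,A]
After op 6 (rotate(+1)): offset=2, physical=[A,k,C,D,E,F,G,o,I], logical=[C,D,E,F,G,o,I,A,k]
After op 7 (replace(2, 'b')): offset=2, physical=[A,k,C,D,b,F,G,o,I], logical=[C,D,b,F,G,o,I,A,k]
After op 8 (swap(3, 6)): offset=2, physical=[A,k,C,D,b,I,G,o,F], logical=[C,D,b,I,G,o,F,A,k]
After op 9 (rotate(-2)): offset=0, physical=[A,k,C,D,b,I,G,o,F], logical=[A,k,C,D,b,I,G,o,F]
After op 10 (rotate(+1)): offset=1, physical=[A,k,C,D,b,I,G,o,F], logical=[k,C,D,b,I,G,o,F,A]
After op 11 (rotate(-1)): offset=0, physical=[A,k,C,D,b,I,G,o,F], logical=[A,k,C,D,b,I,G,o,F]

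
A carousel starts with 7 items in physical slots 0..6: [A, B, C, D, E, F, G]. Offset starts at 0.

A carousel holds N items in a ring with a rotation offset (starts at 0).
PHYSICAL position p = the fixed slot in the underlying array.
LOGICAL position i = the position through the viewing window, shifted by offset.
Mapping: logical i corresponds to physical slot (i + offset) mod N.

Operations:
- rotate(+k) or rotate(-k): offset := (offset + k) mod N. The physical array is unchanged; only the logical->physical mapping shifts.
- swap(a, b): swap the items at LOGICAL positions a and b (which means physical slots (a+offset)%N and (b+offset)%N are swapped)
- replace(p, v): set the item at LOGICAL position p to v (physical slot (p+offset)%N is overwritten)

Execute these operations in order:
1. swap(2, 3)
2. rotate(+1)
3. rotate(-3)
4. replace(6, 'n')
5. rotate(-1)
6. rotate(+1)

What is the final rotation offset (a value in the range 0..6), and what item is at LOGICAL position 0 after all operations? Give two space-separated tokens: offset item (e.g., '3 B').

Answer: 5 F

Derivation:
After op 1 (swap(2, 3)): offset=0, physical=[A,B,D,C,E,F,G], logical=[A,B,D,C,E,F,G]
After op 2 (rotate(+1)): offset=1, physical=[A,B,D,C,E,F,G], logical=[B,D,C,E,F,G,A]
After op 3 (rotate(-3)): offset=5, physical=[A,B,D,C,E,F,G], logical=[F,G,A,B,D,C,E]
After op 4 (replace(6, 'n')): offset=5, physical=[A,B,D,C,n,F,G], logical=[F,G,A,B,D,C,n]
After op 5 (rotate(-1)): offset=4, physical=[A,B,D,C,n,F,G], logical=[n,F,G,A,B,D,C]
After op 6 (rotate(+1)): offset=5, physical=[A,B,D,C,n,F,G], logical=[F,G,A,B,D,C,n]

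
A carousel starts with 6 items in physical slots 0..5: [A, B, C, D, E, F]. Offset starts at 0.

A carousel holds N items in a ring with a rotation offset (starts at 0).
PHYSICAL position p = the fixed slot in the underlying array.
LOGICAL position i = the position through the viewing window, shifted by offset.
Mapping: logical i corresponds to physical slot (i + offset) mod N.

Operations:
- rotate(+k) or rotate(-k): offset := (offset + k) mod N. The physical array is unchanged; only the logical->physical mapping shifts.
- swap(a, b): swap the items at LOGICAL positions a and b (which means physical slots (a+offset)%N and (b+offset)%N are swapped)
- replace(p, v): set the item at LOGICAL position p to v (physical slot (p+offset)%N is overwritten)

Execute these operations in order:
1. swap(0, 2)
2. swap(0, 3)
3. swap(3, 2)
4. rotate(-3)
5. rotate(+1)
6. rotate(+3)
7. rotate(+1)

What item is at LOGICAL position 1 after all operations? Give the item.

After op 1 (swap(0, 2)): offset=0, physical=[C,B,A,D,E,F], logical=[C,B,A,D,E,F]
After op 2 (swap(0, 3)): offset=0, physical=[D,B,A,C,E,F], logical=[D,B,A,C,E,F]
After op 3 (swap(3, 2)): offset=0, physical=[D,B,C,A,E,F], logical=[D,B,C,A,E,F]
After op 4 (rotate(-3)): offset=3, physical=[D,B,C,A,E,F], logical=[A,E,F,D,B,C]
After op 5 (rotate(+1)): offset=4, physical=[D,B,C,A,E,F], logical=[E,F,D,B,C,A]
After op 6 (rotate(+3)): offset=1, physical=[D,B,C,A,E,F], logical=[B,C,A,E,F,D]
After op 7 (rotate(+1)): offset=2, physical=[D,B,C,A,E,F], logical=[C,A,E,F,D,B]

Answer: A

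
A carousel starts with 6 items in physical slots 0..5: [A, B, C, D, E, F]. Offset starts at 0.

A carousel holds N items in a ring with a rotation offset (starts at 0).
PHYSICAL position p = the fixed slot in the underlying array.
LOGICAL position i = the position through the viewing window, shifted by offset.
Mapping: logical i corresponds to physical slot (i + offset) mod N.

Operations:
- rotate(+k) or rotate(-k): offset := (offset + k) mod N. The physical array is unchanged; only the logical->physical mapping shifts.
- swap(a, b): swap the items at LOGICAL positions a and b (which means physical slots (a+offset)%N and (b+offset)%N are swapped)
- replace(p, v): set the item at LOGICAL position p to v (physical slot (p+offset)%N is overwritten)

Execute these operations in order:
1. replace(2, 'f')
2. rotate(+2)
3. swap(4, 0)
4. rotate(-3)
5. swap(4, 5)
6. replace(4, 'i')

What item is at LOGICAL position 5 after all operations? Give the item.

After op 1 (replace(2, 'f')): offset=0, physical=[A,B,f,D,E,F], logical=[A,B,f,D,E,F]
After op 2 (rotate(+2)): offset=2, physical=[A,B,f,D,E,F], logical=[f,D,E,F,A,B]
After op 3 (swap(4, 0)): offset=2, physical=[f,B,A,D,E,F], logical=[A,D,E,F,f,B]
After op 4 (rotate(-3)): offset=5, physical=[f,B,A,D,E,F], logical=[F,f,B,A,D,E]
After op 5 (swap(4, 5)): offset=5, physical=[f,B,A,E,D,F], logical=[F,f,B,A,E,D]
After op 6 (replace(4, 'i')): offset=5, physical=[f,B,A,i,D,F], logical=[F,f,B,A,i,D]

Answer: D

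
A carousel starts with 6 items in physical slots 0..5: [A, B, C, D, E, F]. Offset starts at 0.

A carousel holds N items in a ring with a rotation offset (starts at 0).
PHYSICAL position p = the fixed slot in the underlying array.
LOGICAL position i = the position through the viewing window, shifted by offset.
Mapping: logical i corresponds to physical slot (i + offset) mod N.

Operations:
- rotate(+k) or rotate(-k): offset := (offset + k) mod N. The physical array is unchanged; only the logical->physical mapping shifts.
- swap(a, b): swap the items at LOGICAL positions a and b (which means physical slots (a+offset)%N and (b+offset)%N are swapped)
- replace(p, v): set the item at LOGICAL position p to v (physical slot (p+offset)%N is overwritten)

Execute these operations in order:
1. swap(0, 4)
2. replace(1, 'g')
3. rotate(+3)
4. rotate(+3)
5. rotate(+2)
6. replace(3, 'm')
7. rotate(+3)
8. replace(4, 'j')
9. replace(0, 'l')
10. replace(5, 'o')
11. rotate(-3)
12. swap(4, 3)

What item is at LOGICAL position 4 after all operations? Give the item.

After op 1 (swap(0, 4)): offset=0, physical=[E,B,C,D,A,F], logical=[E,B,C,D,A,F]
After op 2 (replace(1, 'g')): offset=0, physical=[E,g,C,D,A,F], logical=[E,g,C,D,A,F]
After op 3 (rotate(+3)): offset=3, physical=[E,g,C,D,A,F], logical=[D,A,F,E,g,C]
After op 4 (rotate(+3)): offset=0, physical=[E,g,C,D,A,F], logical=[E,g,C,D,A,F]
After op 5 (rotate(+2)): offset=2, physical=[E,g,C,D,A,F], logical=[C,D,A,F,E,g]
After op 6 (replace(3, 'm')): offset=2, physical=[E,g,C,D,A,m], logical=[C,D,A,m,E,g]
After op 7 (rotate(+3)): offset=5, physical=[E,g,C,D,A,m], logical=[m,E,g,C,D,A]
After op 8 (replace(4, 'j')): offset=5, physical=[E,g,C,j,A,m], logical=[m,E,g,C,j,A]
After op 9 (replace(0, 'l')): offset=5, physical=[E,g,C,j,A,l], logical=[l,E,g,C,j,A]
After op 10 (replace(5, 'o')): offset=5, physical=[E,g,C,j,o,l], logical=[l,E,g,C,j,o]
After op 11 (rotate(-3)): offset=2, physical=[E,g,C,j,o,l], logical=[C,j,o,l,E,g]
After op 12 (swap(4, 3)): offset=2, physical=[l,g,C,j,o,E], logical=[C,j,o,E,l,g]

Answer: l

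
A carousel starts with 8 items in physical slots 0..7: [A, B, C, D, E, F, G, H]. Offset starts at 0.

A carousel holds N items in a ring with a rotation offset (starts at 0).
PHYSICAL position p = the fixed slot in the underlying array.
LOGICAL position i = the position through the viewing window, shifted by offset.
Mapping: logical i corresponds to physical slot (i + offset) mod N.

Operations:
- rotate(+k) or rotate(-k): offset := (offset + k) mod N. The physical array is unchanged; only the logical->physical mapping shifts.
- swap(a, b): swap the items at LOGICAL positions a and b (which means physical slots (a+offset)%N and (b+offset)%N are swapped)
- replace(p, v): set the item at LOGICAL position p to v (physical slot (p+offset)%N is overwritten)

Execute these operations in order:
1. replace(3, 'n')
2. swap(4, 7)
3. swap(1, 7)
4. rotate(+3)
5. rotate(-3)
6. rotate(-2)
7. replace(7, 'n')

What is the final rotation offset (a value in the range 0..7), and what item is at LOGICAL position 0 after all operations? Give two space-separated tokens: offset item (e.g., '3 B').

Answer: 6 G

Derivation:
After op 1 (replace(3, 'n')): offset=0, physical=[A,B,C,n,E,F,G,H], logical=[A,B,C,n,E,F,G,H]
After op 2 (swap(4, 7)): offset=0, physical=[A,B,C,n,H,F,G,E], logical=[A,B,C,n,H,F,G,E]
After op 3 (swap(1, 7)): offset=0, physical=[A,E,C,n,H,F,G,B], logical=[A,E,C,n,H,F,G,B]
After op 4 (rotate(+3)): offset=3, physical=[A,E,C,n,H,F,G,B], logical=[n,H,F,G,B,A,E,C]
After op 5 (rotate(-3)): offset=0, physical=[A,E,C,n,H,F,G,B], logical=[A,E,C,n,H,F,G,B]
After op 6 (rotate(-2)): offset=6, physical=[A,E,C,n,H,F,G,B], logical=[G,B,A,E,C,n,H,F]
After op 7 (replace(7, 'n')): offset=6, physical=[A,E,C,n,H,n,G,B], logical=[G,B,A,E,C,n,H,n]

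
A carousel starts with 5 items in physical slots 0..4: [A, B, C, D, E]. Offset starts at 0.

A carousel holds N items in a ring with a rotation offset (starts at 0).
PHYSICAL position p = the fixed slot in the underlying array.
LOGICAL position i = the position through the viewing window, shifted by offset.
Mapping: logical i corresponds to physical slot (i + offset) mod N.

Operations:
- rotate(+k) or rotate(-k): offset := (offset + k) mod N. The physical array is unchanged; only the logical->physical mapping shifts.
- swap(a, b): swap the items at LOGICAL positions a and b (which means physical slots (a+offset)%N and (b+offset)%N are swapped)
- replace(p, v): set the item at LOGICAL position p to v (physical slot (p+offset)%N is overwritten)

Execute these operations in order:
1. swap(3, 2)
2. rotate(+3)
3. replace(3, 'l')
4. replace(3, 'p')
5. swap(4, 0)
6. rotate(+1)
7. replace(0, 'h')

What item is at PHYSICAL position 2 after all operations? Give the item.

After op 1 (swap(3, 2)): offset=0, physical=[A,B,D,C,E], logical=[A,B,D,C,E]
After op 2 (rotate(+3)): offset=3, physical=[A,B,D,C,E], logical=[C,E,A,B,D]
After op 3 (replace(3, 'l')): offset=3, physical=[A,l,D,C,E], logical=[C,E,A,l,D]
After op 4 (replace(3, 'p')): offset=3, physical=[A,p,D,C,E], logical=[C,E,A,p,D]
After op 5 (swap(4, 0)): offset=3, physical=[A,p,C,D,E], logical=[D,E,A,p,C]
After op 6 (rotate(+1)): offset=4, physical=[A,p,C,D,E], logical=[E,A,p,C,D]
After op 7 (replace(0, 'h')): offset=4, physical=[A,p,C,D,h], logical=[h,A,p,C,D]

Answer: C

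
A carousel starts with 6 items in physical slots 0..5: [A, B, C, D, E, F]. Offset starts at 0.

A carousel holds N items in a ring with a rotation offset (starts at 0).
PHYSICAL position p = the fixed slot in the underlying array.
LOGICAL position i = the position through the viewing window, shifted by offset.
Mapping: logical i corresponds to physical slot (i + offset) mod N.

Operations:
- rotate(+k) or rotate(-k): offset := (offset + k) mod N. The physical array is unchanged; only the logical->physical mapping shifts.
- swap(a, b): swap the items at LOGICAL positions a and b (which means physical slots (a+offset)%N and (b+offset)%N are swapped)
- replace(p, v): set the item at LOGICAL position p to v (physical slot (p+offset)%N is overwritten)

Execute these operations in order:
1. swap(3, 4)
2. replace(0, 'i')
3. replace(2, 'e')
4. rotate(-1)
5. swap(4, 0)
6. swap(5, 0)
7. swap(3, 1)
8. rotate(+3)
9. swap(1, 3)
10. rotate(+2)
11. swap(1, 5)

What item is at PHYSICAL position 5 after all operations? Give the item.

After op 1 (swap(3, 4)): offset=0, physical=[A,B,C,E,D,F], logical=[A,B,C,E,D,F]
After op 2 (replace(0, 'i')): offset=0, physical=[i,B,C,E,D,F], logical=[i,B,C,E,D,F]
After op 3 (replace(2, 'e')): offset=0, physical=[i,B,e,E,D,F], logical=[i,B,e,E,D,F]
After op 4 (rotate(-1)): offset=5, physical=[i,B,e,E,D,F], logical=[F,i,B,e,E,D]
After op 5 (swap(4, 0)): offset=5, physical=[i,B,e,F,D,E], logical=[E,i,B,e,F,D]
After op 6 (swap(5, 0)): offset=5, physical=[i,B,e,F,E,D], logical=[D,i,B,e,F,E]
After op 7 (swap(3, 1)): offset=5, physical=[e,B,i,F,E,D], logical=[D,e,B,i,F,E]
After op 8 (rotate(+3)): offset=2, physical=[e,B,i,F,E,D], logical=[i,F,E,D,e,B]
After op 9 (swap(1, 3)): offset=2, physical=[e,B,i,D,E,F], logical=[i,D,E,F,e,B]
After op 10 (rotate(+2)): offset=4, physical=[e,B,i,D,E,F], logical=[E,F,e,B,i,D]
After op 11 (swap(1, 5)): offset=4, physical=[e,B,i,F,E,D], logical=[E,D,e,B,i,F]

Answer: D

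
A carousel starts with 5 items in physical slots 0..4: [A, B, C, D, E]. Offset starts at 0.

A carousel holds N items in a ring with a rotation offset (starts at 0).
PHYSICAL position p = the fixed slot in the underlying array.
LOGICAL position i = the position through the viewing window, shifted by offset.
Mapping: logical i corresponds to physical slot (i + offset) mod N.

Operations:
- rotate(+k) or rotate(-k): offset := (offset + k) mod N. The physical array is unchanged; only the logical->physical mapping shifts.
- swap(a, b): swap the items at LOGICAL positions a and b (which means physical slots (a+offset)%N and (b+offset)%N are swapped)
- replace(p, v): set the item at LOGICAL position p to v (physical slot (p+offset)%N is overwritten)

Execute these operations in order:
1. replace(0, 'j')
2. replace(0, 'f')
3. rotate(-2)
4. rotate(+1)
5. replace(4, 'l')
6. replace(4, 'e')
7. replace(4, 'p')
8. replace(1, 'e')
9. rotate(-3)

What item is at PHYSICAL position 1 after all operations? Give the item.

Answer: B

Derivation:
After op 1 (replace(0, 'j')): offset=0, physical=[j,B,C,D,E], logical=[j,B,C,D,E]
After op 2 (replace(0, 'f')): offset=0, physical=[f,B,C,D,E], logical=[f,B,C,D,E]
After op 3 (rotate(-2)): offset=3, physical=[f,B,C,D,E], logical=[D,E,f,B,C]
After op 4 (rotate(+1)): offset=4, physical=[f,B,C,D,E], logical=[E,f,B,C,D]
After op 5 (replace(4, 'l')): offset=4, physical=[f,B,C,l,E], logical=[E,f,B,C,l]
After op 6 (replace(4, 'e')): offset=4, physical=[f,B,C,e,E], logical=[E,f,B,C,e]
After op 7 (replace(4, 'p')): offset=4, physical=[f,B,C,p,E], logical=[E,f,B,C,p]
After op 8 (replace(1, 'e')): offset=4, physical=[e,B,C,p,E], logical=[E,e,B,C,p]
After op 9 (rotate(-3)): offset=1, physical=[e,B,C,p,E], logical=[B,C,p,E,e]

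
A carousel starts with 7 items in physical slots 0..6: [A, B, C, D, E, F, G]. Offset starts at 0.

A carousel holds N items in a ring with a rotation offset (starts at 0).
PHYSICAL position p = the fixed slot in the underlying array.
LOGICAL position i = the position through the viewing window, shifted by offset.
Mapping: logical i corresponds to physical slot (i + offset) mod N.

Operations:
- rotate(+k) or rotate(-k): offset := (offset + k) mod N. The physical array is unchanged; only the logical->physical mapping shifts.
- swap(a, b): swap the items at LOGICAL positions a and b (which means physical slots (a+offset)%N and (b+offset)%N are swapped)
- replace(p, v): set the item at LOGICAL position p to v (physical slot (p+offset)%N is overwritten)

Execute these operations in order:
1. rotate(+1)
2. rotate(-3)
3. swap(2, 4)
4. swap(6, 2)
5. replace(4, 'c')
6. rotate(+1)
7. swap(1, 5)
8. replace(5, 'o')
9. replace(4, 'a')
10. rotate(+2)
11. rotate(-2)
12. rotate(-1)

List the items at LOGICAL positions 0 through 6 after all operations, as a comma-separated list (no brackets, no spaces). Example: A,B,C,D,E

Answer: F,G,C,B,c,a,o

Derivation:
After op 1 (rotate(+1)): offset=1, physical=[A,B,C,D,E,F,G], logical=[B,C,D,E,F,G,A]
After op 2 (rotate(-3)): offset=5, physical=[A,B,C,D,E,F,G], logical=[F,G,A,B,C,D,E]
After op 3 (swap(2, 4)): offset=5, physical=[C,B,A,D,E,F,G], logical=[F,G,C,B,A,D,E]
After op 4 (swap(6, 2)): offset=5, physical=[E,B,A,D,C,F,G], logical=[F,G,E,B,A,D,C]
After op 5 (replace(4, 'c')): offset=5, physical=[E,B,c,D,C,F,G], logical=[F,G,E,B,c,D,C]
After op 6 (rotate(+1)): offset=6, physical=[E,B,c,D,C,F,G], logical=[G,E,B,c,D,C,F]
After op 7 (swap(1, 5)): offset=6, physical=[C,B,c,D,E,F,G], logical=[G,C,B,c,D,E,F]
After op 8 (replace(5, 'o')): offset=6, physical=[C,B,c,D,o,F,G], logical=[G,C,B,c,D,o,F]
After op 9 (replace(4, 'a')): offset=6, physical=[C,B,c,a,o,F,G], logical=[G,C,B,c,a,o,F]
After op 10 (rotate(+2)): offset=1, physical=[C,B,c,a,o,F,G], logical=[B,c,a,o,F,G,C]
After op 11 (rotate(-2)): offset=6, physical=[C,B,c,a,o,F,G], logical=[G,C,B,c,a,o,F]
After op 12 (rotate(-1)): offset=5, physical=[C,B,c,a,o,F,G], logical=[F,G,C,B,c,a,o]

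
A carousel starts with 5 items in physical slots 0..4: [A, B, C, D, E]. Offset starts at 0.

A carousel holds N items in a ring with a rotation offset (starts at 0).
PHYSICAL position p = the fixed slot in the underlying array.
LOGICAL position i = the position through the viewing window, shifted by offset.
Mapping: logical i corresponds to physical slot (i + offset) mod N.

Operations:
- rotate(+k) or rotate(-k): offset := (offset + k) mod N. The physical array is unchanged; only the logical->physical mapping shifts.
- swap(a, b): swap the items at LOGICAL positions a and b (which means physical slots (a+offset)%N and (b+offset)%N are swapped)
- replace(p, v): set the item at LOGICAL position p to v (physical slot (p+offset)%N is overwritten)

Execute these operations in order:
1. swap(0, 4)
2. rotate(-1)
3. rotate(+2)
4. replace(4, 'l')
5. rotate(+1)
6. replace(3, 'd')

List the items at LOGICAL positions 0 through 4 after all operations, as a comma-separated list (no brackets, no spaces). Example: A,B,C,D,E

After op 1 (swap(0, 4)): offset=0, physical=[E,B,C,D,A], logical=[E,B,C,D,A]
After op 2 (rotate(-1)): offset=4, physical=[E,B,C,D,A], logical=[A,E,B,C,D]
After op 3 (rotate(+2)): offset=1, physical=[E,B,C,D,A], logical=[B,C,D,A,E]
After op 4 (replace(4, 'l')): offset=1, physical=[l,B,C,D,A], logical=[B,C,D,A,l]
After op 5 (rotate(+1)): offset=2, physical=[l,B,C,D,A], logical=[C,D,A,l,B]
After op 6 (replace(3, 'd')): offset=2, physical=[d,B,C,D,A], logical=[C,D,A,d,B]

Answer: C,D,A,d,B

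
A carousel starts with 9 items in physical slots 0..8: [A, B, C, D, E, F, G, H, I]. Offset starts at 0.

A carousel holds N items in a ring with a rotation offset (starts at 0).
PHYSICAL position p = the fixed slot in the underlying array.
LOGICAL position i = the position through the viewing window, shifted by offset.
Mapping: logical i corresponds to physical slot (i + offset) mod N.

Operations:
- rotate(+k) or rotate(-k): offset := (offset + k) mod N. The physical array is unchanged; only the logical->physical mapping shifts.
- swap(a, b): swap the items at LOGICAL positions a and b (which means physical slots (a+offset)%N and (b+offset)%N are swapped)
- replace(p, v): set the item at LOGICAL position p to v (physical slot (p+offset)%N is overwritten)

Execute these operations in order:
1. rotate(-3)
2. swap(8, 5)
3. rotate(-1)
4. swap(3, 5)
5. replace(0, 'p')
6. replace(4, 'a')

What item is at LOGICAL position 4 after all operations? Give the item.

After op 1 (rotate(-3)): offset=6, physical=[A,B,C,D,E,F,G,H,I], logical=[G,H,I,A,B,C,D,E,F]
After op 2 (swap(8, 5)): offset=6, physical=[A,B,F,D,E,C,G,H,I], logical=[G,H,I,A,B,F,D,E,C]
After op 3 (rotate(-1)): offset=5, physical=[A,B,F,D,E,C,G,H,I], logical=[C,G,H,I,A,B,F,D,E]
After op 4 (swap(3, 5)): offset=5, physical=[A,I,F,D,E,C,G,H,B], logical=[C,G,H,B,A,I,F,D,E]
After op 5 (replace(0, 'p')): offset=5, physical=[A,I,F,D,E,p,G,H,B], logical=[p,G,H,B,A,I,F,D,E]
After op 6 (replace(4, 'a')): offset=5, physical=[a,I,F,D,E,p,G,H,B], logical=[p,G,H,B,a,I,F,D,E]

Answer: a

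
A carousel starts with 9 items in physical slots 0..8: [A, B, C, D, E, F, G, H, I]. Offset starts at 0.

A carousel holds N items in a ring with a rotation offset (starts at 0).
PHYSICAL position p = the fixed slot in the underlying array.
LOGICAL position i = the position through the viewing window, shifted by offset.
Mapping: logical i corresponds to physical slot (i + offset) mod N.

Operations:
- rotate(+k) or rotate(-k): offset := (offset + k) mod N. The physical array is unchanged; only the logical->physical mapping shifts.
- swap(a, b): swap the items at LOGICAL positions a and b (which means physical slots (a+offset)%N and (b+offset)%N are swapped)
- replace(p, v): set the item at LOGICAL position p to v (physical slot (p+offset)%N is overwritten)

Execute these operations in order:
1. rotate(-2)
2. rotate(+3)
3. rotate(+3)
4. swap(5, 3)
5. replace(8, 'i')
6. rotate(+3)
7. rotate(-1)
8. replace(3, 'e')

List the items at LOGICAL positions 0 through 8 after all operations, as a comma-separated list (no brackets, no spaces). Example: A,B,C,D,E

Answer: G,A,I,e,B,C,i,E,F

Derivation:
After op 1 (rotate(-2)): offset=7, physical=[A,B,C,D,E,F,G,H,I], logical=[H,I,A,B,C,D,E,F,G]
After op 2 (rotate(+3)): offset=1, physical=[A,B,C,D,E,F,G,H,I], logical=[B,C,D,E,F,G,H,I,A]
After op 3 (rotate(+3)): offset=4, physical=[A,B,C,D,E,F,G,H,I], logical=[E,F,G,H,I,A,B,C,D]
After op 4 (swap(5, 3)): offset=4, physical=[H,B,C,D,E,F,G,A,I], logical=[E,F,G,A,I,H,B,C,D]
After op 5 (replace(8, 'i')): offset=4, physical=[H,B,C,i,E,F,G,A,I], logical=[E,F,G,A,I,H,B,C,i]
After op 6 (rotate(+3)): offset=7, physical=[H,B,C,i,E,F,G,A,I], logical=[A,I,H,B,C,i,E,F,G]
After op 7 (rotate(-1)): offset=6, physical=[H,B,C,i,E,F,G,A,I], logical=[G,A,I,H,B,C,i,E,F]
After op 8 (replace(3, 'e')): offset=6, physical=[e,B,C,i,E,F,G,A,I], logical=[G,A,I,e,B,C,i,E,F]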